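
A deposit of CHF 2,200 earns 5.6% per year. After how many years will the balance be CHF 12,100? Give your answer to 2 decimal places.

31.29 years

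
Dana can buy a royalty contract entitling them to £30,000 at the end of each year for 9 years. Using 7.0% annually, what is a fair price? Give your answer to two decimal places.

£195,456.97

PV = PMT · [1 − (1+i)^(−n)] / i = 30000 · 6.515232 = 195,456.9675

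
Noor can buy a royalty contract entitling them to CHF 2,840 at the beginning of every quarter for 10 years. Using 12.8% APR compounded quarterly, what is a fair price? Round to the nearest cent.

CHF 65,608.74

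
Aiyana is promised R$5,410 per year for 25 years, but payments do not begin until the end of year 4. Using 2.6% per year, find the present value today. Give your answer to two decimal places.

R$91,241.71

PV at t=3 (ordinary 25-year annuity): 5410 × a(25|0.026) = 5410 × 18.215380 = 98,545.2055
Discount back 3 years: 98,545.2055 × (1+0.026)^(−3) = 98,545.2055 × 0.925887 = 91,241.7103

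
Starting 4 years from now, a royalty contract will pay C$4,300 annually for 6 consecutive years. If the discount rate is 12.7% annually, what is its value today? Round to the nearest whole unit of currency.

PV at t=3 (ordinary 6-year annuity): 4300 × a(6|0.127) = 4300 × 4.031171 = 17,334.0374
PV₀ = 17,334.0374 / (1+0.127)^3 = 17,334.0374 / 1.431435 = 12,109.5494

C$12,110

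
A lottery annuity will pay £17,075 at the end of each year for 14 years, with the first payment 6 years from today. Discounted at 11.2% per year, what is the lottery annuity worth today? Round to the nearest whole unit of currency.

£69,380

Value one period before first payment (t=5): 17075 × [1 − (1+0.112)^(−14)] / 0.112 = 17075 × 6.908741 = 117,966.7490
Discount back 5 years: 117,966.7490 × (1+0.112)^(−5) = 117,966.7490 × 0.588134 = 69,380.2203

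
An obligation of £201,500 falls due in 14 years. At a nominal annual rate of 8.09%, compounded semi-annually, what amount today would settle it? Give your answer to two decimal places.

£66,386.69

i = 0.0809/2 = 0.04045 per half-year; n = 14·2 = 28.
Discount factor = (1+0.04045)^(−28) = 0.329463; PV = 201,500 × 0.329463 = 66,386.6943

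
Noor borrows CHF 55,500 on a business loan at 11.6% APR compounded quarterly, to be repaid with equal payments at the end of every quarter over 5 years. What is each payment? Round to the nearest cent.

i = 0.116/4 = 0.029 per quarter; n = 5·4 = 20.
Annuity-PV factor = 15.015961; PMT = 55500 / 15.015961 = 3,696.0671

CHF 3,696.07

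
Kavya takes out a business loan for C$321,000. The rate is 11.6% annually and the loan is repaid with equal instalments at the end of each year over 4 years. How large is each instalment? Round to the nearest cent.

PMT = 321000 / ( [1 − (1+0.116)^(−4)] / 0.116 ) = 321000 / 3.063116 = 104,795.2500

C$104,795.25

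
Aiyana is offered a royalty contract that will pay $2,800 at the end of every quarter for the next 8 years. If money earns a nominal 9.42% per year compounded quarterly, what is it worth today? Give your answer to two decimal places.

$62,444.25

Periodic rate i = 0.0942/4 = 0.02355; n = 8 × 4 = 32 periods.
Annuity factor a(32|0.02355) = 22.301519; PV = 2800 × 22.301519 = 62,444.2542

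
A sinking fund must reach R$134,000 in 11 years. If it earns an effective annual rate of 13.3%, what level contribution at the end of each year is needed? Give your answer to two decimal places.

R$6,042.62

FV-annuity factor = 22.175795; PMT = 134000 / 22.175795 = 6,042.6243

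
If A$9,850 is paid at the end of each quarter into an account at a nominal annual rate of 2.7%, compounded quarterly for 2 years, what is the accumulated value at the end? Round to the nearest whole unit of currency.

A$80,687

Periodic rate i = 0.027/4 = 0.00675; n = 2 × 4 = 8 periods.
Accumulation factor s(8|0.00675) = 8.191573; FV = 9850 × 8.191573 = 80,686.9955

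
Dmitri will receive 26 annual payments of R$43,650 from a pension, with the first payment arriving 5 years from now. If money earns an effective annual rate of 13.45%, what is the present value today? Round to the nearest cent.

Value one period before first payment (t=4): 43650 × [1 − (1+0.1345)^(−26)] / 0.1345 = 43650 × 7.155458 = 312,335.7338
PV₀ = 312,335.7338 / (1+0.1345)^4 = 312,335.7338 / 1.656601 = 188,540.0739

R$188,540.07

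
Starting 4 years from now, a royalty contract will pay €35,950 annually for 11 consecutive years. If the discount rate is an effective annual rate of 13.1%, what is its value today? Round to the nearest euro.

€140,716

Value one period before first payment (t=3): 35950 × [1 − (1+0.131)^(−11)] / 0.131 = 35950 × 5.662799 = 203,577.6293
PV₀ = 203,577.6293 / (1+0.131)^3 = 203,577.6293 / 1.446731 = 140,715.5971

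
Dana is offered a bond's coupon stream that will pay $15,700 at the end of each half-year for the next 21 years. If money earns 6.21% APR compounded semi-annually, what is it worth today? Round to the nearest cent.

i = 0.0621/2 = 0.03105 per half-year; n = 21·2 = 42.
PV = 15700 × [1 − (1+0.03105)^(−42)] / 0.03105 = 15700 × 23.289712 = 365,648.4826

$365,648.48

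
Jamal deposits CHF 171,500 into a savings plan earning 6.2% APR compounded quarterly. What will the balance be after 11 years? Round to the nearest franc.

CHF 337,428

Periodic rate i = 0.062/4 = 0.0155; n = 11 × 4 = 44 periods.
FV = 171,500 × (1 + 0.0155)^44 = 337,427.8657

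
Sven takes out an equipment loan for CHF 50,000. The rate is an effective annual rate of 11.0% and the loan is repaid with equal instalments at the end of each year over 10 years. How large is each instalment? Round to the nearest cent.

CHF 8,490.07

PMT = 50000 / ( [1 − (1+0.11)^(−10)] / 0.11 ) = 50000 / 5.889232 = 8,490.0714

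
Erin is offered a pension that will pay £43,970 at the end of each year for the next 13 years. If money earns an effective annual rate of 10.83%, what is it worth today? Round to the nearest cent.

£299,346.49

PV = 43970 × [1 − (1+0.1083)^(−13)] / 0.1083 = 43970 × 6.807971 = 299,346.4889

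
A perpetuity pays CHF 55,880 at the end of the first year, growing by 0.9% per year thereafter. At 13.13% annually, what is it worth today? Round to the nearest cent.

PV = D₁/(r − g) = 55880/(0.1313 − 0.009) = 456,909.2396

CHF 456,909.24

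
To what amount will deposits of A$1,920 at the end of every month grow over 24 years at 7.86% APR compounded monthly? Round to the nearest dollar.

i = 0.0786/12 = 0.00655 per month; n = 24·12 = 288.
FV = 1920 × [(1+0.00655)^288 − 1] / 0.00655 = 1920 × 848.112387 = 1,628,375.7834

A$1,628,376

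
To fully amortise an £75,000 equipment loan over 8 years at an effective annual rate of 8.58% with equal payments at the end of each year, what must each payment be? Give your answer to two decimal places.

PMT = 75000 / ( [1 − (1+0.0858)^(−8)] / 0.0858 ) = 75000 / 5.622280 = 13,339.7841

£13,339.78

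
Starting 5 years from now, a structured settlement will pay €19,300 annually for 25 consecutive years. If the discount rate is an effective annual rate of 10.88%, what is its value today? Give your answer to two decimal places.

PV at t=4 (ordinary 25-year annuity): 19300 × a(25|0.1088) = 19300 × 8.496087 = 163,974.4802
Discount back 4 years: 163,974.4802 × (1+0.1088)^(−4) = 163,974.4802 × 0.661587 = 108,483.4264

€108,483.43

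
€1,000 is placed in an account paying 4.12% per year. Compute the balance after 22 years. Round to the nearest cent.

€2,430.81

1,000 × (1+0.0412)^22 = 1,000 × 2.430813 = 2,430.8128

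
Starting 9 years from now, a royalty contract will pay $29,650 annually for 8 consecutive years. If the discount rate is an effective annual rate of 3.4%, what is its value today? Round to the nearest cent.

Value one period before first payment (t=8): 29650 × [1 − (1+0.034)^(−8)] / 0.034 = 29650 × 6.902735 = 204,666.0949
Discount back 8 years: 204,666.0949 × (1+0.034)^(−8) = 204,666.0949 × 0.765307 = 156,632.3967

$156,632.40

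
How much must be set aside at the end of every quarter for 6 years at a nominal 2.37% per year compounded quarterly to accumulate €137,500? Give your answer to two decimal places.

€5,348.40

Periodic rate i = 0.0237/4 = 0.005925; n = 6 × 4 = 24 periods.
PMT = 137500 / ( [(1+0.005925)^24 − 1] / 0.005925 ) = 137500 / 25.708617 = 5,348.4012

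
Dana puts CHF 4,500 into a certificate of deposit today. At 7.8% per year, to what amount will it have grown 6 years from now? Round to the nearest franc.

CHF 7,062

4,500 × (1+0.078)^6 = 4,500 × 1.569324 = 7,061.9572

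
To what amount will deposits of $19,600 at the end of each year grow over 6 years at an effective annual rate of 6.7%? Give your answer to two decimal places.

$139,148.51

Accumulation factor s(6|0.067) = 7.099414; FV = 19600 × 7.099414 = 139,148.5086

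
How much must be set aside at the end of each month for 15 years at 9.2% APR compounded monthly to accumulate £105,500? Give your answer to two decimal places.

i = 0.092/12 = 0.00766667 per month; n = 15·12 = 180.
FV-annuity factor = 385.309071; PMT = 105500 / 385.309071 = 273.8062

£273.81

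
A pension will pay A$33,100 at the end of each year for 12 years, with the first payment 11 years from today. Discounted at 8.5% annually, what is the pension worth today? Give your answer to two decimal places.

Value one period before first payment (t=10): 33100 × [1 − (1+0.085)^(−12)] / 0.085 = 33100 × 7.344686 = 243,109.1089
PV₀ = 243,109.1089 / (1+0.085)^10 = 243,109.1089 / 2.260983 = 107,523.6131

A$107,523.61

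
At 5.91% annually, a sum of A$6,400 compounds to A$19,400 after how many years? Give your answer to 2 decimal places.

n = ln(19400/6400) / ln(1+0.0591) = ln(3.03125) / 0.057419 = 19.3136 years

19.31 years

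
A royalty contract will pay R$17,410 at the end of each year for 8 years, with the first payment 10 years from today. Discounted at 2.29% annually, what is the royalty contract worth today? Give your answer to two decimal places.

R$102,736.58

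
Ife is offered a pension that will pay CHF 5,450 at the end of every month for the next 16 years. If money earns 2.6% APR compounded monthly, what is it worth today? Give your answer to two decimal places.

CHF 855,288.11

i = 0.026/12 = 0.00216667 per month; n = 16·12 = 192.
PV = PMT · [1 − (1+i)^(−n)] / i = 5450 · 156.933598 = 855,288.1088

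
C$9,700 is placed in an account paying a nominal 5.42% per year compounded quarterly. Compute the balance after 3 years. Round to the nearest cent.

C$11,400.24

With 4 periods per year: i = 0.01355, n = 12.
FV = 9,700 × (1 + 0.01355)^12 = 11,400.2367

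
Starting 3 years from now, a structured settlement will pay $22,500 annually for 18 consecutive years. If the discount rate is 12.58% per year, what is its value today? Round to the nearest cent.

$124,395.45

Value one period before first payment (t=2): 22500 × [1 − (1+0.1258)^(−18)] / 0.1258 = 22500 × 7.007199 = 157,661.9823
Discount back 2 years: 157,661.9823 × (1+0.1258)^(−2) = 157,661.9823 × 0.789001 = 124,395.4496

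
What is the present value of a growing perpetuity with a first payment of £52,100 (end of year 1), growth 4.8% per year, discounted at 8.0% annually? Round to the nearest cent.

PV = PMT / (i − g) = 52100 / (0.08 − 0.048) = 52100 / 0.032000 = 1,628,125.0000

£1,628,125.00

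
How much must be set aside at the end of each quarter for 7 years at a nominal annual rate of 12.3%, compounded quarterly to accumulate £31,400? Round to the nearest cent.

i = 0.123/4 = 0.03075 per quarter; n = 7·4 = 28.
FV-annuity factor = 43.415811; PMT = 31400 / 43.415811 = 723.2388

£723.24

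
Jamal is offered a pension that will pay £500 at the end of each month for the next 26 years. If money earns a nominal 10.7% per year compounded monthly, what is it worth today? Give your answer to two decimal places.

i = 0.107/12 = 0.00891667 per month; n = 26·12 = 312.
PV = PMT · [1 − (1+i)^(−n)] / i = 500 · 105.119700 = 52,559.8499

£52,559.85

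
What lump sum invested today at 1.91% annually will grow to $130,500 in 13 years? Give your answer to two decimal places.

$102,045.08

PV = FV·(1+i)^(−n) = 130,500 × 0.781955 = 102,045.0848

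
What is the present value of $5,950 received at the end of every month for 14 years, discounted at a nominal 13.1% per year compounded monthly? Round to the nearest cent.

i = 0.131/12 = 0.0109167 per month; n = 14·12 = 168.
PV = 5950 × [1 − (1+0.0109167)^(−168)] / 0.0109167 = 5950 × 76.821161 = 457,085.9099

$457,085.91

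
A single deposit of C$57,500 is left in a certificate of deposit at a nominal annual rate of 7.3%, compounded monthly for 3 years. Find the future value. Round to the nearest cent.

C$71,530.33

Periodic rate i = 0.073/12 = 0.00608333; n = 3 × 12 = 36 periods.
FV = PV·(1+i)^n = 57,500 × 1.244006 = 71,530.3269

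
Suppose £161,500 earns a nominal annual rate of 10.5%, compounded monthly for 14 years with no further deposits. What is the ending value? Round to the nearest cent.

With 12 periods per year: i = 0.00875, n = 168.
FV = PV·(1+i)^n = 161,500 × 4.321515 = 697,924.6627

£697,924.66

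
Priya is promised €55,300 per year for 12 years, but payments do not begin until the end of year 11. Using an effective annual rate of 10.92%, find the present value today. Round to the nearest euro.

€127,846

PV at t=10 (ordinary 12-year annuity): 55300 × a(12|0.1092) = 55300 × 6.517174 = 360,399.7316
PV₀ = 360,399.7316 / (1+0.1092)^10 = 360,399.7316 / 2.819023 = 127,845.6189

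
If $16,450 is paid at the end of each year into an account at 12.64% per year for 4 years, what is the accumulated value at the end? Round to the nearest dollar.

$79,360

FV = PMT · [(1+i)^n − 1] / i = 16450 · 4.824327 = 79,360.1845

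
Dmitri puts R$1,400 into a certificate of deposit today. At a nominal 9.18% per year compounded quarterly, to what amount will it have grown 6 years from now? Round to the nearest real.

R$2,413

i = 0.0918/4 = 0.02295 per quarter; n = 6·4 = 24.
FV = 1,400 × (1 + 0.02295)^24 = 2,413.4249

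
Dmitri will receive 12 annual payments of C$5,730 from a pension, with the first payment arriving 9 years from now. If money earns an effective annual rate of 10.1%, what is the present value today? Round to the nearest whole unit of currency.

C$17,993

PV at t=8 (ordinary 12-year annuity): 5730 × a(12|0.101) = 5730 × 6.780443 = 38,851.9361
Discount back 8 years: 38,851.9361 × (1+0.101)^(−8) = 38,851.9361 × 0.463128 = 17,993.4364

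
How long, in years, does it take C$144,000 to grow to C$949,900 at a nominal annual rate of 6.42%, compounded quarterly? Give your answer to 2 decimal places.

29.62 years

Periodic rate i = 0.0642/4 = 0.01605.
(1+i)^n = 949900/144000 = 6.59653, so n = ln 6.59653 / ln 1.01605 = 118.4824 quarters
= 118.4824/4 years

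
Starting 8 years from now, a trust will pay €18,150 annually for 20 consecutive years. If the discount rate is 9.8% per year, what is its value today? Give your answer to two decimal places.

€81,419.00

PV at t=7 (ordinary 20-year annuity): 18150 × a(20|0.098) = 18150 × 8.631087 = 156,654.2369
PV₀ = 156,654.2369 / (1+0.098)^7 = 156,654.2369 / 1.924050 = 81,419.0001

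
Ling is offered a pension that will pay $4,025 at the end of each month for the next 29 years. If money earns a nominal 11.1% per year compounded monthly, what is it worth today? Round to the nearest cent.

$417,472.47

Periodic rate i = 0.111/12 = 0.00925; n = 29 × 12 = 348 periods.
PV = 4025 × [1 − (1+0.00925)^(−348)] / 0.00925 = 4025 × 103.719867 = 417,472.4658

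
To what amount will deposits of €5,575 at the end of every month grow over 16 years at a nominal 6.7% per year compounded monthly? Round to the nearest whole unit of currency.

€1,909,665

i = 0.067/12 = 0.00558333 per month; n = 16·12 = 192.
FV = 5575 × [(1+0.00558333)^192 − 1] / 0.00558333 = 5575 × 342.540760 = 1,909,664.7377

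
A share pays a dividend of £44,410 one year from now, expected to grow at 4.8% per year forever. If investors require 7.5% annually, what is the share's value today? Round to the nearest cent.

£1,644,814.81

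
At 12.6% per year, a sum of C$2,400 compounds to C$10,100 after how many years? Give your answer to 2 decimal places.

12.11 years

(1+i)^n = 10100/2400 = 4.20833, so n = ln 4.20833 / ln 1.126 = 12.1096 years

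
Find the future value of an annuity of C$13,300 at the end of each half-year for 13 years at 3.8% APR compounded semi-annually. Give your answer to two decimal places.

C$441,896.72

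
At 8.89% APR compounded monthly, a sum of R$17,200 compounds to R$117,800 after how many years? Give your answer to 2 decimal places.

21.72 years

Periodic rate i = 0.0889/12 = 0.00740833.
n = ln(117800/17200) / ln(1+0.00740833) = ln(6.84884) / 0.007381 = 260.6790 months
= 260.6790/12 years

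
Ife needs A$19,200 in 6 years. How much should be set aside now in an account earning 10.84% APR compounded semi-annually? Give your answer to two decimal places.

A$10,191.19

i = 0.1084/2 = 0.0542 per half-year; n = 6·2 = 12.
PV = FV·(1+i)^(−n) = 19,200 × 0.530791 = 10,191.1944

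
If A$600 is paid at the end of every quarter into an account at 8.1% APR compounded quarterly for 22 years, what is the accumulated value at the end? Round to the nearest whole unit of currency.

A$143,315

With 4 periods per year: i = 0.02025, n = 88.
FV = PMT · [(1+i)^n − 1] / i = 600 · 238.858496 = 143,315.0977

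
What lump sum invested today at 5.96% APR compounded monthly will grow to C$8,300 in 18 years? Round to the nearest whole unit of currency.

C$2,847

With 12 periods per year: i = 0.00496667, n = 216.
Discount factor = (1+0.00496667)^(−216) = 0.342959; PV = 8,300 × 0.342959 = 2,846.5589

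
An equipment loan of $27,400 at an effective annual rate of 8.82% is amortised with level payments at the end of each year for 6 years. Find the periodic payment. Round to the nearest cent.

Annuity-PV factor = 4.510095; PMT = 27400 / 4.510095 = 6,075.2597

$6,075.26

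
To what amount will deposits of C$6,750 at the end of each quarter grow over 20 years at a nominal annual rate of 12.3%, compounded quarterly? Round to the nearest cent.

C$2,256,348.07

Periodic rate i = 0.123/4 = 0.03075; n = 20 × 4 = 80 periods.
FV = 6750 × [(1+0.03075)^80 − 1] / 0.03075 = 6750 × 334.273789 = 2,256,348.0738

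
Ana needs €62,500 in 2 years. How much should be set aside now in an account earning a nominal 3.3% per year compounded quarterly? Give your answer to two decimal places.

Periodic rate i = 0.033/4 = 0.00825; n = 2 × 4 = 8 periods.
PV = 62,500 / (1 + 0.00825)^8 = 62,500 / 1.067938 = 58,524.0229

€58,524.02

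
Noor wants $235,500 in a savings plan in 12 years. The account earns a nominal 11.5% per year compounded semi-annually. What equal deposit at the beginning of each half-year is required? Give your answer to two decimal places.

Periodic rate i = 0.115/2 = 0.0575; n = 12 × 2 = 24 periods.
FV-annuity factor × (1+i) = 51.971243; PMT = 235500 / 51.971243 = 4,531.3520

$4,531.35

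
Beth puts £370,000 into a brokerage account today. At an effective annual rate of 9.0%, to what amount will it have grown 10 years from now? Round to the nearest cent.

£875,924.56

FV = 370,000 × (1 + 0.09)^10 = 875,924.5596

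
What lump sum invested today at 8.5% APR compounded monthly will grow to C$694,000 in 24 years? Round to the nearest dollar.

C$90,891

With 12 periods per year: i = 0.00708333, n = 288.
PV = FV·(1+i)^(−n) = 694,000 × 0.130967 = 90,891.1851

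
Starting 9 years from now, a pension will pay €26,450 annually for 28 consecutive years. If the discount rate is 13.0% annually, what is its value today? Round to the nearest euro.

€74,036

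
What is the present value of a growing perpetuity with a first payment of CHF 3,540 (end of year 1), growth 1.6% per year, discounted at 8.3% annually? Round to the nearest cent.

PV = PMT / (i − g) = 3540 / (0.083 − 0.016) = 3540 / 0.067000 = 52,835.8209

CHF 52,835.82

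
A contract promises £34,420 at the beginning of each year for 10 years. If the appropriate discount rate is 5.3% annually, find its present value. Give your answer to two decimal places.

PV = PMT · [1 − (1+i)^(−n)] / i × (1+i) = 34420 · 8.013819 = 275,835.6494
(annuity-due: payments at period start, so ×(1+i).)

£275,835.65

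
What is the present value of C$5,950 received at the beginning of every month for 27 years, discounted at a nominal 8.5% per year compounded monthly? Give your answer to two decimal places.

C$760,018.52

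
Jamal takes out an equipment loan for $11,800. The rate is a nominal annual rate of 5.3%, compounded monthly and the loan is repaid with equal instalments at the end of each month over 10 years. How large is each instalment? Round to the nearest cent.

$126.89

i = 0.053/12 = 0.00441667 per month; n = 10·12 = 120.
PMT = 11800 / ( [1 − (1+0.00441667)^(−120)] / 0.00441667 ) = 11800 / 92.990431 = 126.8948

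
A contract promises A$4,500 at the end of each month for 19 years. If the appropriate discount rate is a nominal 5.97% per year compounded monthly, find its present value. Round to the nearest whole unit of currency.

A$612,766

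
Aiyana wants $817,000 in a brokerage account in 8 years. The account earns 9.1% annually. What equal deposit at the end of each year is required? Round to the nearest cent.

FV-annuity factor = 11.068505; PMT = 817000 / 11.068505 = 73,813.0365

$73,813.04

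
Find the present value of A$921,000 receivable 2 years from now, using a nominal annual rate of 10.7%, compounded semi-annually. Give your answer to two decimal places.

Periodic rate i = 0.107/2 = 0.0535; n = 2 × 2 = 4 periods.
PV = FV·(1+i)^(−n) = 921,000 × 0.811824 = 747,689.8248

A$747,689.82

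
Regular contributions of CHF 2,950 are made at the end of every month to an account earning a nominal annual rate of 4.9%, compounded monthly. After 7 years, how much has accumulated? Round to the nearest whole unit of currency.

CHF 294,893

With 12 periods per year: i = 0.00408333, n = 84.
FV = PMT · [(1+i)^n − 1] / i = 2950 · 99.963662 = 294,892.8039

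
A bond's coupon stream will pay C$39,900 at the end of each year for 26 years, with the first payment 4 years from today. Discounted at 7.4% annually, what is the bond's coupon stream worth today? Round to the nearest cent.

PV at t=3 (ordinary 26-year annuity): 39900 × a(26|0.074) = 39900 × 11.401693 = 454,927.5583
PV₀ = 454,927.5583 / (1+0.074)^3 = 454,927.5583 / 1.238833 = 367,222.6007

C$367,222.60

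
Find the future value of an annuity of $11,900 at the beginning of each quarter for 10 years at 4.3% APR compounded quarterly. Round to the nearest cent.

$597,182.38

With 4 periods per year: i = 0.01075, n = 40.
FV = PMT · [(1+i)^n − 1] / i × (1+i) = 11900 · 50.183393 = 597,182.3826
Payments are at the start of each period, so multiply by (1+i).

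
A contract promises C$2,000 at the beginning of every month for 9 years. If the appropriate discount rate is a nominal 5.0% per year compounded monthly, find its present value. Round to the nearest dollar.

C$174,376

With 12 periods per year: i = 0.00416667, n = 108.
PV = PMT · [1 − (1+i)^(−n)] / i × (1+i) = 2000 · 87.187883 = 174,375.7662
(annuity-due: payments at period start, so ×(1+i).)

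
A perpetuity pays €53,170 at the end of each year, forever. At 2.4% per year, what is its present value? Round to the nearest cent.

PV = PMT / i = 53170 / 0.024 = 2,215,416.6667

€2,215,416.67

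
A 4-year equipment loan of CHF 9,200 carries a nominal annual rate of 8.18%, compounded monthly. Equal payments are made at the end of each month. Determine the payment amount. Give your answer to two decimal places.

CHF 225.38

Periodic rate i = 0.0818/12 = 0.00681667; n = 4 × 12 = 48 periods.
PMT = 9200 / ( [1 − (1+0.00681667)^(−48)] / 0.00681667 ) = 9200 / 40.820487 = 225.3770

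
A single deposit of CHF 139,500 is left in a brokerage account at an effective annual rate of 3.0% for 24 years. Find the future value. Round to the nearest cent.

CHF 283,574.78

139,500 × (1+0.03)^24 = 139,500 × 2.032794 = 283,574.7779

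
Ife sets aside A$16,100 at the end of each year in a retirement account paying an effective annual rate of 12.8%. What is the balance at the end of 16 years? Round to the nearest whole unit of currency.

A$738,314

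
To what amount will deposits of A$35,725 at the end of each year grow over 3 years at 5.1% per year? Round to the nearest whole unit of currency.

A$112,734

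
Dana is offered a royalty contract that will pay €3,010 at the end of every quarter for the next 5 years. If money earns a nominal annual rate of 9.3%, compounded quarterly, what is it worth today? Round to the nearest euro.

Periodic rate i = 0.093/4 = 0.02325; n = 5 × 4 = 20 periods.
PV = PMT · [1 − (1+i)^(−n)] / i = 3010 · 15.849989 = 47,708.4670

€47,708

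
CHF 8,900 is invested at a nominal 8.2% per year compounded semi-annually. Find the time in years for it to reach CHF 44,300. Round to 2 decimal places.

Periodic rate i = 0.082/2 = 0.041.
(1+i)^n = 44300/8900 = 4.97753, so n = ln 4.97753 / ln 1.041 = 39.9418 half-years
= 39.9418/2 years

19.97 years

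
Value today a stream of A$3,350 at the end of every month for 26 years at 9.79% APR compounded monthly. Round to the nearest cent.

A$378,078.77

With 12 periods per year: i = 0.00815833, n = 312.
PV = 3350 × [1 − (1+0.00815833)^(−312)] / 0.00815833 = 3350 × 112.859334 = 378,078.7695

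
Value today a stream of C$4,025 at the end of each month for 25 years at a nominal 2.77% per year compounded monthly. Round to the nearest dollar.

C$870,580

With 12 periods per year: i = 0.00230833, n = 300.
PV = 4025 × [1 − (1+0.00230833)^(−300)] / 0.00230833 = 4025 × 216.293229 = 870,580.2480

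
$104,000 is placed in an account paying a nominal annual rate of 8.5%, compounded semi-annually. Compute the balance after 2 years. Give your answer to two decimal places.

$122,839.37

Periodic rate i = 0.085/2 = 0.0425; n = 2 × 2 = 4 periods.
FV = PV·(1+i)^n = 104,000 × 1.181148 = 122,839.3738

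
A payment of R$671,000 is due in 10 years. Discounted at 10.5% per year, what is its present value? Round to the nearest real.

R$247,229

Discount factor = (1+0.105)^(−10) = 0.368449; PV = 671,000 × 0.368449 = 247,229.1866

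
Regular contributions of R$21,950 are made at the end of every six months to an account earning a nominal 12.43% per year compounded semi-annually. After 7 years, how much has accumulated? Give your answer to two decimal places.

R$468,299.07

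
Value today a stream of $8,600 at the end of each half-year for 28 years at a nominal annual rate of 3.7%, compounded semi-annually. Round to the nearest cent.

$298,328.59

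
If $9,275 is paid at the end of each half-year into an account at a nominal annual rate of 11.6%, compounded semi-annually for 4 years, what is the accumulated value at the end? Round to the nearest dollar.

With 2 periods per year: i = 0.058, n = 8.
Accumulation factor s(8|0.058) = 9.826694; FV = 9275 × 9.826694 = 91,142.5892

$91,143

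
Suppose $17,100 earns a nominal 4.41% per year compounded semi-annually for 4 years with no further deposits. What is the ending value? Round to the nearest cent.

$20,359.79

Periodic rate i = 0.0441/2 = 0.02205; n = 4 × 2 = 8 periods.
FV = 17,100 × (1 + 0.02205)^8 = 20,359.7880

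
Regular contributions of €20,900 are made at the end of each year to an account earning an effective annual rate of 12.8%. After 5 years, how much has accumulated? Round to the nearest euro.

€134,901

Accumulation factor s(5|0.128) = 6.454594; FV = 20900 × 6.454594 = 134,901.0187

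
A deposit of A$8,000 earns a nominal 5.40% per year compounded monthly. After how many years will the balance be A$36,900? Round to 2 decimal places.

Periodic rate i = 0.054/12 = 0.0045.
(1+i)^n = 36900/8000 = 4.61250, so n = ln 4.61250 / ln 1.0045 = 340.4905 months
= 340.4905/12 years

28.37 years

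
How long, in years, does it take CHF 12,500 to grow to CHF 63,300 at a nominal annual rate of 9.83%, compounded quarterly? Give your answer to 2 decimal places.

16.70 years

Periodic rate i = 0.0983/4 = 0.024575.
n = ln(63300/12500) / ln(1+0.024575) = ln(5.06400) / 0.024278 = 66.8162 quarters
= 66.8162/4 years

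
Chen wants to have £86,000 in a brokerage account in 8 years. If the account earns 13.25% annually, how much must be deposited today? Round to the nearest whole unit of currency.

PV = FV·(1+i)^(−n) = 86,000 × 0.369568 = 31,782.8447

£31,783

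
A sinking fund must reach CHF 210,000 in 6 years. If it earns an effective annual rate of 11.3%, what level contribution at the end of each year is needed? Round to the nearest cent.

CHF 26,338.83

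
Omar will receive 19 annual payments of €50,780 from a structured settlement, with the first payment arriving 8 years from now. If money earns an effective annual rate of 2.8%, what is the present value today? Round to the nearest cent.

Value one period before first payment (t=7): 50780 × [1 − (1+0.028)^(−19)] / 0.028 = 50780 × 14.580719 = 740,408.9331
PV₀ = 740,408.9331 / (1+0.028)^7 = 740,408.9331 / 1.213254 = 610,266.9453

€610,266.95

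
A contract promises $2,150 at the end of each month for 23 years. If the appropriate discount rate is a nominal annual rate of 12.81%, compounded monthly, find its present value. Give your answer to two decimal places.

$190,658.08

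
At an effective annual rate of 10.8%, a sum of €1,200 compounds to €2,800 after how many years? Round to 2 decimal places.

(1+i)^n = 2800/1200 = 2.33333, so n = ln 2.33333 / ln 1.108 = 8.2618 years

8.26 years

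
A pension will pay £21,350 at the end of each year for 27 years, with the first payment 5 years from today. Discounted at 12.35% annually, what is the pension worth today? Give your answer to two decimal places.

£103,825.24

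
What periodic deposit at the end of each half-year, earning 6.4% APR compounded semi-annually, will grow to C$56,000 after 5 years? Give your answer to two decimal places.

C$4,840.09

i = 0.064/2 = 0.032 per half-year; n = 5·2 = 10.
FV-annuity factor = 11.570033; PMT = 56000 / 11.570033 = 4,840.0900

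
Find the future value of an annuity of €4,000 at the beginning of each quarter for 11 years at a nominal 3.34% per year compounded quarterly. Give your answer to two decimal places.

With 4 periods per year: i = 0.00835, n = 44.
Accumulation factor s(44|0.00835) × (1+i) = 53.348890; FV = 4000 × 53.348890 = 213,395.5620
(Beginning-of-period payments → annuity-due factor ×(1+i).)

€213,395.56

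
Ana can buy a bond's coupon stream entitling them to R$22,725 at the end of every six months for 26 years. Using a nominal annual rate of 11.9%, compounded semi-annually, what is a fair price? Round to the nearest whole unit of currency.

R$363,021

i = 0.119/2 = 0.0595 per half-year; n = 26·2 = 52.
PV = 22725 × [1 − (1+0.0595)^(−52)] / 0.0595 = 22725 × 15.974512 = 363,020.7952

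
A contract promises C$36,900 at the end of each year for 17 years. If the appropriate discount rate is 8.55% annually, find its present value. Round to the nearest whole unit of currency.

PV = PMT · [1 − (1+i)^(−n)] / i = 36900 · 8.796382 = 324,586.4859

C$324,586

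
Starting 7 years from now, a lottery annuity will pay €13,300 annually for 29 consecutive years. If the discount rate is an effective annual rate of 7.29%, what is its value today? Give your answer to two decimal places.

PV at t=6 (ordinary 29-year annuity): 13300 × a(29|0.0729) = 13300 × 11.934819 = 158,733.0961
PV₀ = 158,733.0961 / (1+0.0729)^6 = 158,733.0961 / 1.525301 = 104,066.7557

€104,066.76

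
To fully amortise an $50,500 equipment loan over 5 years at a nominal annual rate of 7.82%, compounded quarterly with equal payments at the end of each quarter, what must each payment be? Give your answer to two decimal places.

With 4 periods per year: i = 0.01955, n = 20.
PMT = 50500 / ( [1 − (1+0.01955)^(−20)] / 0.01955 ) = 50500 / 16.422664 = 3,075.0187

$3,075.02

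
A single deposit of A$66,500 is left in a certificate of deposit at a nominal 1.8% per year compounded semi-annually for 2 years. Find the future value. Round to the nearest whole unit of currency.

A$68,927

With 2 periods per year: i = 0.009, n = 4.
66,500 × (1+0.009)^4 = 66,500 × 1.036489 = 68,926.5134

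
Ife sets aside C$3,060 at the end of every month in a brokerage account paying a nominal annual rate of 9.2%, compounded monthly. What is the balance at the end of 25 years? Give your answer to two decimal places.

Periodic rate i = 0.092/12 = 0.00766667; n = 25 × 12 = 300 periods.
FV = 3060 × [(1+0.00766667)^300 − 1] / 0.00766667 = 3060 × 1159.183425 = 3,547,101.2806

C$3,547,101.28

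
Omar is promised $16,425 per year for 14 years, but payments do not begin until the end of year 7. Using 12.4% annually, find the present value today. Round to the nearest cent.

$52,901.30

Value one period before first payment (t=6): 16425 × [1 − (1+0.124)^(−14)] / 0.124 = 16425 × 6.494696 = 106,675.3780
PV₀ = 106,675.3780 / (1+0.124)^6 = 106,675.3780 / 2.016498 = 52,901.2974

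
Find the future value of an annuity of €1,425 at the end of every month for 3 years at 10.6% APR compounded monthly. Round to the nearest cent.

With 12 periods per year: i = 0.00883333, n = 36.
FV = PMT · [(1+i)^n − 1] / i = 1425 · 42.165122 = 60,085.2995

€60,085.30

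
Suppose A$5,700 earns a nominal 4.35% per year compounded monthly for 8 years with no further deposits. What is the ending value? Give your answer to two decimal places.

A$8,067.45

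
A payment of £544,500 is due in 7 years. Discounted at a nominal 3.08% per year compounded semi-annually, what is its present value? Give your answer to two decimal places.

i = 0.0308/2 = 0.0154 per half-year; n = 7·2 = 14.
Discount factor = (1+0.0154)^(−14) = 0.807383; PV = 544,500 × 0.807383 = 439,620.2178

£439,620.22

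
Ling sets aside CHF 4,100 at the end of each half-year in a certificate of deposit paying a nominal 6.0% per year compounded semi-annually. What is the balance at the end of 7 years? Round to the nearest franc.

CHF 70,054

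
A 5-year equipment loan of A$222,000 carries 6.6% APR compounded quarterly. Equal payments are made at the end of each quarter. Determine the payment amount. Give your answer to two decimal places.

A$13,122.56

Periodic rate i = 0.066/4 = 0.0165; n = 5 × 4 = 20 periods.
Annuity-PV factor = 16.917434; PMT = 222000 / 16.917434 = 13,122.5578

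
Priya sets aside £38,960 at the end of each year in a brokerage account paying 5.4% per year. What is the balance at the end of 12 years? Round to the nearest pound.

FV = 38960 × [(1+0.054)^12 − 1] / 0.054 = 38960 × 16.290644 = 634,683.4780

£634,683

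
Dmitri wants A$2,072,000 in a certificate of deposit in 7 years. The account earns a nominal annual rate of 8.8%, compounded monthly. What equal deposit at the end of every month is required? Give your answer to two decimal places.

A$17,931.98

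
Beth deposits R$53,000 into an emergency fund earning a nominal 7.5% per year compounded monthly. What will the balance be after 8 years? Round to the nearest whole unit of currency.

R$96,392

i = 0.075/12 = 0.00625 per month; n = 8·12 = 96.
53,000 × (1+0.00625)^96 = 53,000 × 1.818720 = 96,392.1426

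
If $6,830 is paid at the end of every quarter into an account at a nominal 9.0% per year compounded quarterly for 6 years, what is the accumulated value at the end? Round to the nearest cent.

i = 0.09/4 = 0.0225 per quarter; n = 6·4 = 24.
FV = PMT · [(1+i)^n − 1] / i = 6830 · 31.367403 = 214,239.3651

$214,239.37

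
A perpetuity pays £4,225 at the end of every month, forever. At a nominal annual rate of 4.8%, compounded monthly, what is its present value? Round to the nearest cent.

Periodic rate i = 0.048/12 = 0.004.
PV = PMT / i = 4225 / 0.004 = 1,056,250.0000

£1,056,250.00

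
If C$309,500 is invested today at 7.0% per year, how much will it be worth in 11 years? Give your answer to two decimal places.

FV = 309,500 × (1 + 0.07)^11 = 651,451.6792

C$651,451.68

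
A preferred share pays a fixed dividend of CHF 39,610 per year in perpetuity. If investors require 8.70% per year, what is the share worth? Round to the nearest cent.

PV = PMT / i = 39610 / 0.087 = 455,287.3563

CHF 455,287.36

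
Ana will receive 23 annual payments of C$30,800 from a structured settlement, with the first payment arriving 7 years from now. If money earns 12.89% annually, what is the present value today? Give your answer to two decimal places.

C$108,341.79

Value one period before first payment (t=6): 30800 × [1 − (1+0.1289)^(−23)] / 0.1289 = 30800 × 7.280784 = 224,248.1478
PV₀ = 224,248.1478 / (1+0.1289)^6 = 224,248.1478 / 2.069821 = 108,341.7949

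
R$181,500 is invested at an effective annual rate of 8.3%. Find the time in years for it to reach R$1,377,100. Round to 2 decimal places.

25.42 years

(1+i)^n = 1.3771e+06/181500 = 7.58733, so n = ln 7.58733 / ln 1.083 = 25.4152 years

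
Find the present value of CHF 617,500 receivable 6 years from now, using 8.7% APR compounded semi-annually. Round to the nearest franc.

With 2 periods per year: i = 0.0435, n = 12.
PV = FV·(1+i)^(−n) = 617,500 × 0.599916 = 370,448.2275

CHF 370,448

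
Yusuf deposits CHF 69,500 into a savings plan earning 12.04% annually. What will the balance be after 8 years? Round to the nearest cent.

CHF 172,571.71

69,500 × (1+0.1204)^8 = 69,500 × 2.483046 = 172,571.7113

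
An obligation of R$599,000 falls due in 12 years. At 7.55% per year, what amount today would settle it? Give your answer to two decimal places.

R$250,093.18

Discount factor = (1+0.0755)^(−12) = 0.417518; PV = 599,000 × 0.417518 = 250,093.1782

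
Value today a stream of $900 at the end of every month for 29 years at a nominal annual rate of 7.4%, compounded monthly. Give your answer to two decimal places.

$128,764.57

Periodic rate i = 0.074/12 = 0.00616667; n = 29 × 12 = 348 periods.
PV = PMT · [1 − (1+i)^(−n)] / i = 900 · 143.071743 = 128,764.5688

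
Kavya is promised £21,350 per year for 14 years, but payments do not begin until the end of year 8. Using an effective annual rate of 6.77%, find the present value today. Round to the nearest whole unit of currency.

£119,687

Value one period before first payment (t=7): 21350 × [1 − (1+0.0677)^(−14)] / 0.0677 = 21350 × 8.867381 = 189,318.5769
Discount back 7 years: 189,318.5769 × (1+0.0677)^(−7) = 189,318.5769 × 0.632201 = 119,687.4274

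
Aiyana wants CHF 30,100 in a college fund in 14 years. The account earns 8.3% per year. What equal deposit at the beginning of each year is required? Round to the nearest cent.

CHF 1,123.36

FV-annuity factor × (1+i) = 26.794507; PMT = 30100 / 26.794507 = 1,123.3646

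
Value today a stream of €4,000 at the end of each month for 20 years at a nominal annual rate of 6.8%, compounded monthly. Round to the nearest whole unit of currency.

€524,013

With 12 periods per year: i = 0.00566667, n = 240.
PV = 4000 × [1 − (1+0.00566667)^(−240)] / 0.00566667 = 4000 × 131.003303 = 524,013.2120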